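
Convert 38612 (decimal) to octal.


Divide by 8 repeatedly:
38612 ÷ 8 = 4826 remainder 4
4826 ÷ 8 = 603 remainder 2
603 ÷ 8 = 75 remainder 3
75 ÷ 8 = 9 remainder 3
9 ÷ 8 = 1 remainder 1
1 ÷ 8 = 0 remainder 1
Reading remainders bottom-up:
= 0o113324


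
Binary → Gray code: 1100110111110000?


Binary: 1100110111110000
Gray code: G = B XOR (B >> 1)
B >> 1 = 0110011011111000
1100110111110000 XOR 0110011011111000:
  1 XOR 0 = 1
  1 XOR 1 = 0
  0 XOR 1 = 1
  0 XOR 0 = 0
  1 XOR 0 = 1
  1 XOR 1 = 0
  0 XOR 1 = 1
  1 XOR 0 = 1
  1 XOR 1 = 0
  1 XOR 1 = 0
  1 XOR 1 = 0
  1 XOR 1 = 0
  0 XOR 1 = 1
  0 XOR 0 = 0
  0 XOR 0 = 0
  0 XOR 0 = 0
= 1010101100001000


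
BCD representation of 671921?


Each digit → 4-bit binary:
  6 → 0110
  7 → 0111
  1 → 0001
  9 → 1001
  2 → 0010
  1 → 0001
= 0110 0111 0001 1001 0010 0001


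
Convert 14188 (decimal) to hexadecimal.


Divide by 16 repeatedly:
14188 ÷ 16 = 886 remainder 12 (C)
886 ÷ 16 = 55 remainder 6 (6)
55 ÷ 16 = 3 remainder 7 (7)
3 ÷ 16 = 0 remainder 3 (3)
Reading remainders bottom-up:
= 0x376C


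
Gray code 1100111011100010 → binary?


Gray code: 1100111011100010
MSB stays the same: 1
Each subsequent bit = prev_binary XOR current_gray:
  B[1] = 1 XOR 1 = 0
  B[2] = 0 XOR 0 = 0
  B[3] = 0 XOR 0 = 0
  B[4] = 0 XOR 1 = 1
  B[5] = 1 XOR 1 = 0
  B[6] = 0 XOR 1 = 1
  B[7] = 1 XOR 0 = 1
  B[8] = 1 XOR 1 = 0
  B[9] = 0 XOR 1 = 1
  B[10] = 1 XOR 1 = 0
  B[11] = 0 XOR 0 = 0
  B[12] = 0 XOR 0 = 0
  B[13] = 0 XOR 0 = 0
  B[14] = 0 XOR 1 = 1
  B[15] = 1 XOR 0 = 1
= 1000101101000011 (35651 decimal)


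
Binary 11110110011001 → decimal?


Positional values:
Bit 0: 1 × 2^0 = 1
Bit 3: 1 × 2^3 = 8
Bit 4: 1 × 2^4 = 16
Bit 7: 1 × 2^7 = 128
Bit 8: 1 × 2^8 = 256
Bit 10: 1 × 2^10 = 1024
Bit 11: 1 × 2^11 = 2048
Bit 12: 1 × 2^12 = 4096
Bit 13: 1 × 2^13 = 8192
Sum = 1 + 8 + 16 + 128 + 256 + 1024 + 2048 + 4096 + 8192
= 15769


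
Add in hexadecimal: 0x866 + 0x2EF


Align and add column by column (LSB to MSB, each column mod 16 with carry):
  0866
+ 02EF
  ----
  col 0: 6(6) + F(15) + 0 (carry in) = 21 → 5(5), carry out 1
  col 1: 6(6) + E(14) + 1 (carry in) = 21 → 5(5), carry out 1
  col 2: 8(8) + 2(2) + 1 (carry in) = 11 → B(11), carry out 0
  col 3: 0(0) + 0(0) + 0 (carry in) = 0 → 0(0), carry out 0
Reading digits MSB→LSB: 0B55
Strip leading zeros: B55
= 0xB55


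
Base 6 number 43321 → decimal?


Positional values (base 6):
  1 × 6^0 = 1 × 1 = 1
  2 × 6^1 = 2 × 6 = 12
  3 × 6^2 = 3 × 36 = 108
  3 × 6^3 = 3 × 216 = 648
  4 × 6^4 = 4 × 1296 = 5184
Sum = 1 + 12 + 108 + 648 + 5184
= 5953


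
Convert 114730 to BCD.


Each digit → 4-bit binary:
  1 → 0001
  1 → 0001
  4 → 0100
  7 → 0111
  3 → 0011
  0 → 0000
= 0001 0001 0100 0111 0011 0000


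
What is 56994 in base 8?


Divide by 8 repeatedly:
56994 ÷ 8 = 7124 remainder 2
7124 ÷ 8 = 890 remainder 4
890 ÷ 8 = 111 remainder 2
111 ÷ 8 = 13 remainder 7
13 ÷ 8 = 1 remainder 5
1 ÷ 8 = 0 remainder 1
Reading remainders bottom-up:
= 0o157242


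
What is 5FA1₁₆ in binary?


Each hex digit → 4 binary bits:
  5 = 0101
  F = 1111
  A = 1010
  1 = 0001
Concatenate: 0101 1111 1010 0001
= 0101111110100001


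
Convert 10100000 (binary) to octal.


Group into 3-bit groups: 010100000
  010 = 2
  100 = 4
  000 = 0
= 0o240


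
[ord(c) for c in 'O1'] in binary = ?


String: 'O1'  (2 characters)
Per-character ASCII lookup:
  'O': uppercase starts at 65: 'O' = 65 + 14 = 79 → 1001111
  '1': digits start at 48: '1' = 48 + 1 = 49 → 110001
= 1001111 110001


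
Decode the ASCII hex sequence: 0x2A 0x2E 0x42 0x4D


Codes (hex): 0x2A 0x2E 0x42 0x4D
Per-code ASCII lookup:
  0x2A = 42  (special character) → '*'
  0x2E = 46  (special character) → '.'
  0x42 = 66  (range 65-90: uppercase, 66 - 65 = 1) → 'B'
  0x4D = 77  (range 65-90: uppercase, 77 - 65 = 12) → 'M'
= '*.BM'


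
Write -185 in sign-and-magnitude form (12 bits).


Sign bit: 1 (negative)
Magnitude: 185 = 00010111001
= 100010111001


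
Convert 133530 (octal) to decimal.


Positional values:
Position 0: 0 × 8^0 = 0
Position 1: 3 × 8^1 = 24
Position 2: 5 × 8^2 = 320
Position 3: 3 × 8^3 = 1536
Position 4: 3 × 8^4 = 12288
Position 5: 1 × 8^5 = 32768
Sum = 0 + 24 + 320 + 1536 + 12288 + 32768
= 46936


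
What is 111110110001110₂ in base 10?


Positional values:
Bit 1: 1 × 2^1 = 2
Bit 2: 1 × 2^2 = 4
Bit 3: 1 × 2^3 = 8
Bit 7: 1 × 2^7 = 128
Bit 8: 1 × 2^8 = 256
Bit 10: 1 × 2^10 = 1024
Bit 11: 1 × 2^11 = 2048
Bit 12: 1 × 2^12 = 4096
Bit 13: 1 × 2^13 = 8192
Bit 14: 1 × 2^14 = 16384
Sum = 2 + 4 + 8 + 128 + 256 + 1024 + 2048 + 4096 + 8192 + 16384
= 32142


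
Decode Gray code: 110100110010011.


Gray code: 110100110010011
MSB stays the same: 1
Each subsequent bit = prev_binary XOR current_gray:
  B[1] = 1 XOR 1 = 0
  B[2] = 0 XOR 0 = 0
  B[3] = 0 XOR 1 = 1
  B[4] = 1 XOR 0 = 1
  B[5] = 1 XOR 0 = 1
  B[6] = 1 XOR 1 = 0
  B[7] = 0 XOR 1 = 1
  B[8] = 1 XOR 0 = 1
  B[9] = 1 XOR 0 = 1
  B[10] = 1 XOR 1 = 0
  B[11] = 0 XOR 0 = 0
  B[12] = 0 XOR 0 = 0
  B[13] = 0 XOR 1 = 1
  B[14] = 1 XOR 1 = 0
= 100111011100010 (20194 decimal)


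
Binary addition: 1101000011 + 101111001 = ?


Align and add column by column (LSB to MSB, carry propagating):
  01101000011
+ 00101111001
  -----------
  col 0: 1 + 1 + 0 (carry in) = 2 → bit 0, carry out 1
  col 1: 1 + 0 + 1 (carry in) = 2 → bit 0, carry out 1
  col 2: 0 + 0 + 1 (carry in) = 1 → bit 1, carry out 0
  col 3: 0 + 1 + 0 (carry in) = 1 → bit 1, carry out 0
  col 4: 0 + 1 + 0 (carry in) = 1 → bit 1, carry out 0
  col 5: 0 + 1 + 0 (carry in) = 1 → bit 1, carry out 0
  col 6: 1 + 1 + 0 (carry in) = 2 → bit 0, carry out 1
  col 7: 0 + 0 + 1 (carry in) = 1 → bit 1, carry out 0
  col 8: 1 + 1 + 0 (carry in) = 2 → bit 0, carry out 1
  col 9: 1 + 0 + 1 (carry in) = 2 → bit 0, carry out 1
  col 10: 0 + 0 + 1 (carry in) = 1 → bit 1, carry out 0
Reading bits MSB→LSB: 10010111100
Strip leading zeros: 10010111100
= 10010111100


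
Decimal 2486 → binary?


Divide by 2 repeatedly:
2486 ÷ 2 = 1243 remainder 0
1243 ÷ 2 = 621 remainder 1
621 ÷ 2 = 310 remainder 1
310 ÷ 2 = 155 remainder 0
155 ÷ 2 = 77 remainder 1
77 ÷ 2 = 38 remainder 1
38 ÷ 2 = 19 remainder 0
19 ÷ 2 = 9 remainder 1
9 ÷ 2 = 4 remainder 1
4 ÷ 2 = 2 remainder 0
2 ÷ 2 = 1 remainder 0
1 ÷ 2 = 0 remainder 1
Reading remainders bottom-up:
= 100110110110


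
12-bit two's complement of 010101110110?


Original: 010101110110
Step 1 - Invert all bits: 101010001001
Step 2 - Add 1: 101010001001 + 1
= 101010001010 (represents -1398)


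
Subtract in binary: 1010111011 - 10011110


Align and subtract column by column (LSB to MSB, borrowing when needed):
  1010111011
- 0010011110
  ----------
  col 0: (1 - 0 borrow-in) - 0 → 1 - 0 = 1, borrow out 0
  col 1: (1 - 0 borrow-in) - 1 → 1 - 1 = 0, borrow out 0
  col 2: (0 - 0 borrow-in) - 1 → borrow from next column: (0+2) - 1 = 1, borrow out 1
  col 3: (1 - 1 borrow-in) - 1 → borrow from next column: (0+2) - 1 = 1, borrow out 1
  col 4: (1 - 1 borrow-in) - 1 → borrow from next column: (0+2) - 1 = 1, borrow out 1
  col 5: (1 - 1 borrow-in) - 0 → 0 - 0 = 0, borrow out 0
  col 6: (0 - 0 borrow-in) - 0 → 0 - 0 = 0, borrow out 0
  col 7: (1 - 0 borrow-in) - 1 → 1 - 1 = 0, borrow out 0
  col 8: (0 - 0 borrow-in) - 0 → 0 - 0 = 0, borrow out 0
  col 9: (1 - 0 borrow-in) - 0 → 1 - 0 = 1, borrow out 0
Reading bits MSB→LSB: 1000011101
Strip leading zeros: 1000011101
= 1000011101


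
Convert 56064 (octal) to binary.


Each octal digit → 3 binary bits:
  5 = 101
  6 = 110
  0 = 000
  6 = 110
  4 = 100
Concatenate: 101 110 000 110 100
= 101110000110100


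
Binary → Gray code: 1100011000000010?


Binary: 1100011000000010
Gray code: G = B XOR (B >> 1)
B >> 1 = 0110001100000001
1100011000000010 XOR 0110001100000001:
  1 XOR 0 = 1
  1 XOR 1 = 0
  0 XOR 1 = 1
  0 XOR 0 = 0
  0 XOR 0 = 0
  1 XOR 0 = 1
  1 XOR 1 = 0
  0 XOR 1 = 1
  0 XOR 0 = 0
  0 XOR 0 = 0
  0 XOR 0 = 0
  0 XOR 0 = 0
  0 XOR 0 = 0
  0 XOR 0 = 0
  1 XOR 0 = 1
  0 XOR 1 = 1
= 1010010100000011


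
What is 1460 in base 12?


Divide by 12 repeatedly:
1460 ÷ 12 = 121 remainder 8
121 ÷ 12 = 10 remainder 1
10 ÷ 12 = 0 remainder 10
Reading remainders bottom-up:
= A18


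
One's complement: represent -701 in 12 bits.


Original: 001010111101
Invert all bits:
  bit 0: 0 → 1
  bit 1: 0 → 1
  bit 2: 1 → 0
  bit 3: 0 → 1
  bit 4: 1 → 0
  bit 5: 0 → 1
  bit 6: 1 → 0
  bit 7: 1 → 0
  bit 8: 1 → 0
  bit 9: 1 → 0
  bit 10: 0 → 1
  bit 11: 1 → 0
= 110101000010


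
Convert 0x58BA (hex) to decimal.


Positional values:
Position 0: A × 16^0 = 10 × 1 = 10
Position 1: B × 16^1 = 11 × 16 = 176
Position 2: 8 × 16^2 = 8 × 256 = 2048
Position 3: 5 × 16^3 = 5 × 4096 = 20480
Sum = 10 + 176 + 2048 + 20480
= 22714


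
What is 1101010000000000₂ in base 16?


Group into 4-bit nibbles: 1101010000000000
  1101 = D
  0100 = 4
  0000 = 0
  0000 = 0
= 0xD400


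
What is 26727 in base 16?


Divide by 16 repeatedly:
26727 ÷ 16 = 1670 remainder 7 (7)
1670 ÷ 16 = 104 remainder 6 (6)
104 ÷ 16 = 6 remainder 8 (8)
6 ÷ 16 = 0 remainder 6 (6)
Reading remainders bottom-up:
= 0x6867


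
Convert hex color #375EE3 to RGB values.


Hex: #375EE3
R = 37₁₆ = 55
G = 5E₁₆ = 94
B = E3₁₆ = 227
= RGB(55, 94, 227)


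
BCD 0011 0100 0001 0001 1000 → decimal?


Each 4-bit group → digit:
  0011 → 3
  0100 → 4
  0001 → 1
  0001 → 1
  1000 → 8
= 34118


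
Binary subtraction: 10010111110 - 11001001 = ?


Align and subtract column by column (LSB to MSB, borrowing when needed):
  10010111110
- 00011001001
  -----------
  col 0: (0 - 0 borrow-in) - 1 → borrow from next column: (0+2) - 1 = 1, borrow out 1
  col 1: (1 - 1 borrow-in) - 0 → 0 - 0 = 0, borrow out 0
  col 2: (1 - 0 borrow-in) - 0 → 1 - 0 = 1, borrow out 0
  col 3: (1 - 0 borrow-in) - 1 → 1 - 1 = 0, borrow out 0
  col 4: (1 - 0 borrow-in) - 0 → 1 - 0 = 1, borrow out 0
  col 5: (1 - 0 borrow-in) - 0 → 1 - 0 = 1, borrow out 0
  col 6: (0 - 0 borrow-in) - 1 → borrow from next column: (0+2) - 1 = 1, borrow out 1
  col 7: (1 - 1 borrow-in) - 1 → borrow from next column: (0+2) - 1 = 1, borrow out 1
  col 8: (0 - 1 borrow-in) - 0 → borrow from next column: (-1+2) - 0 = 1, borrow out 1
  col 9: (0 - 1 borrow-in) - 0 → borrow from next column: (-1+2) - 0 = 1, borrow out 1
  col 10: (1 - 1 borrow-in) - 0 → 0 - 0 = 0, borrow out 0
Reading bits MSB→LSB: 01111110101
Strip leading zeros: 1111110101
= 1111110101


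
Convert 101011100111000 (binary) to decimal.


Positional values:
Bit 3: 1 × 2^3 = 8
Bit 4: 1 × 2^4 = 16
Bit 5: 1 × 2^5 = 32
Bit 8: 1 × 2^8 = 256
Bit 9: 1 × 2^9 = 512
Bit 10: 1 × 2^10 = 1024
Bit 12: 1 × 2^12 = 4096
Bit 14: 1 × 2^14 = 16384
Sum = 8 + 16 + 32 + 256 + 512 + 1024 + 4096 + 16384
= 22328


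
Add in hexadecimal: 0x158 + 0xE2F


Align and add column by column (LSB to MSB, each column mod 16 with carry):
  0158
+ 0E2F
  ----
  col 0: 8(8) + F(15) + 0 (carry in) = 23 → 7(7), carry out 1
  col 1: 5(5) + 2(2) + 1 (carry in) = 8 → 8(8), carry out 0
  col 2: 1(1) + E(14) + 0 (carry in) = 15 → F(15), carry out 0
  col 3: 0(0) + 0(0) + 0 (carry in) = 0 → 0(0), carry out 0
Reading digits MSB→LSB: 0F87
Strip leading zeros: F87
= 0xF87


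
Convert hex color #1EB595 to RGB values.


Hex: #1EB595
R = 1E₁₆ = 30
G = B5₁₆ = 181
B = 95₁₆ = 149
= RGB(30, 181, 149)


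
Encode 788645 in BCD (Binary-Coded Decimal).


Each digit → 4-bit binary:
  7 → 0111
  8 → 1000
  8 → 1000
  6 → 0110
  4 → 0100
  5 → 0101
= 0111 1000 1000 0110 0100 0101


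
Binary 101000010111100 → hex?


Group into 4-bit nibbles: 0101000010111100
  0101 = 5
  0000 = 0
  1011 = B
  1100 = C
= 0x50BC


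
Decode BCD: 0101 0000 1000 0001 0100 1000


Each 4-bit group → digit:
  0101 → 5
  0000 → 0
  1000 → 8
  0001 → 1
  0100 → 4
  1000 → 8
= 508148


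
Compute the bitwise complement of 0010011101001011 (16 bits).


Original: 0010011101001011
Invert all bits:
  bit 0: 0 → 1
  bit 1: 0 → 1
  bit 2: 1 → 0
  bit 3: 0 → 1
  bit 4: 0 → 1
  bit 5: 1 → 0
  bit 6: 1 → 0
  bit 7: 1 → 0
  bit 8: 0 → 1
  bit 9: 1 → 0
  bit 10: 0 → 1
  bit 11: 0 → 1
  bit 12: 1 → 0
  bit 13: 0 → 1
  bit 14: 1 → 0
  bit 15: 1 → 0
= 1101100010110100


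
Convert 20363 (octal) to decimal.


Positional values:
Position 0: 3 × 8^0 = 3
Position 1: 6 × 8^1 = 48
Position 2: 3 × 8^2 = 192
Position 3: 0 × 8^3 = 0
Position 4: 2 × 8^4 = 8192
Sum = 3 + 48 + 192 + 0 + 8192
= 8435


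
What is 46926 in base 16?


Divide by 16 repeatedly:
46926 ÷ 16 = 2932 remainder 14 (E)
2932 ÷ 16 = 183 remainder 4 (4)
183 ÷ 16 = 11 remainder 7 (7)
11 ÷ 16 = 0 remainder 11 (B)
Reading remainders bottom-up:
= 0xB74E


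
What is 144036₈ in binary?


Each octal digit → 3 binary bits:
  1 = 001
  4 = 100
  4 = 100
  0 = 000
  3 = 011
  6 = 110
Concatenate: 001 100 100 000 011 110
= 001100100000011110


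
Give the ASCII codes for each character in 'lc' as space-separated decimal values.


String: 'lc'  (2 characters)
Per-character ASCII lookup:
  'l': lowercase starts at 97: 'l' = 97 + 11 = 108
  'c': lowercase starts at 97: 'c' = 97 + 2 = 99
= 108 99


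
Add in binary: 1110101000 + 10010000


Align and add column by column (LSB to MSB, carry propagating):
  01110101000
+ 00010010000
  -----------
  col 0: 0 + 0 + 0 (carry in) = 0 → bit 0, carry out 0
  col 1: 0 + 0 + 0 (carry in) = 0 → bit 0, carry out 0
  col 2: 0 + 0 + 0 (carry in) = 0 → bit 0, carry out 0
  col 3: 1 + 0 + 0 (carry in) = 1 → bit 1, carry out 0
  col 4: 0 + 1 + 0 (carry in) = 1 → bit 1, carry out 0
  col 5: 1 + 0 + 0 (carry in) = 1 → bit 1, carry out 0
  col 6: 0 + 0 + 0 (carry in) = 0 → bit 0, carry out 0
  col 7: 1 + 1 + 0 (carry in) = 2 → bit 0, carry out 1
  col 8: 1 + 0 + 1 (carry in) = 2 → bit 0, carry out 1
  col 9: 1 + 0 + 1 (carry in) = 2 → bit 0, carry out 1
  col 10: 0 + 0 + 1 (carry in) = 1 → bit 1, carry out 0
Reading bits MSB→LSB: 10000111000
Strip leading zeros: 10000111000
= 10000111000


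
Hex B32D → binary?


Each hex digit → 4 binary bits:
  B = 1011
  3 = 0011
  2 = 0010
  D = 1101
Concatenate: 1011 0011 0010 1101
= 1011001100101101


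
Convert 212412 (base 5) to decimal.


Positional values (base 5):
  2 × 5^0 = 2 × 1 = 2
  1 × 5^1 = 1 × 5 = 5
  4 × 5^2 = 4 × 25 = 100
  2 × 5^3 = 2 × 125 = 250
  1 × 5^4 = 1 × 625 = 625
  2 × 5^5 = 2 × 3125 = 6250
Sum = 2 + 5 + 100 + 250 + 625 + 6250
= 7232


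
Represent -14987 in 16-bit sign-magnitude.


Sign bit: 1 (negative)
Magnitude: 14987 = 011101010001011
= 1011101010001011


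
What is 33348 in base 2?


Divide by 2 repeatedly:
33348 ÷ 2 = 16674 remainder 0
16674 ÷ 2 = 8337 remainder 0
8337 ÷ 2 = 4168 remainder 1
4168 ÷ 2 = 2084 remainder 0
2084 ÷ 2 = 1042 remainder 0
1042 ÷ 2 = 521 remainder 0
521 ÷ 2 = 260 remainder 1
260 ÷ 2 = 130 remainder 0
130 ÷ 2 = 65 remainder 0
65 ÷ 2 = 32 remainder 1
32 ÷ 2 = 16 remainder 0
16 ÷ 2 = 8 remainder 0
8 ÷ 2 = 4 remainder 0
4 ÷ 2 = 2 remainder 0
2 ÷ 2 = 1 remainder 0
1 ÷ 2 = 0 remainder 1
Reading remainders bottom-up:
= 1000001001000100


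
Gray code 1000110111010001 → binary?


Gray code: 1000110111010001
MSB stays the same: 1
Each subsequent bit = prev_binary XOR current_gray:
  B[1] = 1 XOR 0 = 1
  B[2] = 1 XOR 0 = 1
  B[3] = 1 XOR 0 = 1
  B[4] = 1 XOR 1 = 0
  B[5] = 0 XOR 1 = 1
  B[6] = 1 XOR 0 = 1
  B[7] = 1 XOR 1 = 0
  B[8] = 0 XOR 1 = 1
  B[9] = 1 XOR 1 = 0
  B[10] = 0 XOR 0 = 0
  B[11] = 0 XOR 1 = 1
  B[12] = 1 XOR 0 = 1
  B[13] = 1 XOR 0 = 1
  B[14] = 1 XOR 0 = 1
  B[15] = 1 XOR 1 = 0
= 1111011010011110 (63134 decimal)


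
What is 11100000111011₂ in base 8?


Group into 3-bit groups: 011100000111011
  011 = 3
  100 = 4
  000 = 0
  111 = 7
  011 = 3
= 0o34073


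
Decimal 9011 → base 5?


Divide by 5 repeatedly:
9011 ÷ 5 = 1802 remainder 1
1802 ÷ 5 = 360 remainder 2
360 ÷ 5 = 72 remainder 0
72 ÷ 5 = 14 remainder 2
14 ÷ 5 = 2 remainder 4
2 ÷ 5 = 0 remainder 2
Reading remainders bottom-up:
= 242021


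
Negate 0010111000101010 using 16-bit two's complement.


Original: 0010111000101010
Step 1 - Invert all bits: 1101000111010101
Step 2 - Add 1: 1101000111010101 + 1
= 1101000111010110 (represents -11818)


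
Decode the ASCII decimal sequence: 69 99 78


Codes (decimal): 69 99 78
Per-code ASCII lookup:
  69  (range 65-90: uppercase, 69 - 65 = 4) → 'E'
  99  (range 97-122: lowercase, 99 - 97 = 2) → 'c'
  78  (range 65-90: uppercase, 78 - 65 = 13) → 'N'
= 'EcN'


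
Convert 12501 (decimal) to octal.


Divide by 8 repeatedly:
12501 ÷ 8 = 1562 remainder 5
1562 ÷ 8 = 195 remainder 2
195 ÷ 8 = 24 remainder 3
24 ÷ 8 = 3 remainder 0
3 ÷ 8 = 0 remainder 3
Reading remainders bottom-up:
= 0o30325


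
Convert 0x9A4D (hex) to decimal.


Positional values:
Position 0: D × 16^0 = 13 × 1 = 13
Position 1: 4 × 16^1 = 4 × 16 = 64
Position 2: A × 16^2 = 10 × 256 = 2560
Position 3: 9 × 16^3 = 9 × 4096 = 36864
Sum = 13 + 64 + 2560 + 36864
= 39501


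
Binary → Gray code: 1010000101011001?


Binary: 1010000101011001
Gray code: G = B XOR (B >> 1)
B >> 1 = 0101000010101100
1010000101011001 XOR 0101000010101100:
  1 XOR 0 = 1
  0 XOR 1 = 1
  1 XOR 0 = 1
  0 XOR 1 = 1
  0 XOR 0 = 0
  0 XOR 0 = 0
  0 XOR 0 = 0
  1 XOR 0 = 1
  0 XOR 1 = 1
  1 XOR 0 = 1
  0 XOR 1 = 1
  1 XOR 0 = 1
  1 XOR 1 = 0
  0 XOR 1 = 1
  0 XOR 0 = 0
  1 XOR 0 = 1
= 1111000111110101


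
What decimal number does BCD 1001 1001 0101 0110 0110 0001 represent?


Each 4-bit group → digit:
  1001 → 9
  1001 → 9
  0101 → 5
  0110 → 6
  0110 → 6
  0001 → 1
= 995661


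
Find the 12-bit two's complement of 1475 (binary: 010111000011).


Original: 010111000011
Step 1 - Invert all bits: 101000111100
Step 2 - Add 1: 101000111100 + 1
= 101000111101 (represents -1475)


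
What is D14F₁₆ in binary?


Each hex digit → 4 binary bits:
  D = 1101
  1 = 0001
  4 = 0100
  F = 1111
Concatenate: 1101 0001 0100 1111
= 1101000101001111


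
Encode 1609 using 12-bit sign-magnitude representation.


Sign bit: 0 (positive)
Magnitude: 1609 = 11001001001
= 011001001001


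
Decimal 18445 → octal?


Divide by 8 repeatedly:
18445 ÷ 8 = 2305 remainder 5
2305 ÷ 8 = 288 remainder 1
288 ÷ 8 = 36 remainder 0
36 ÷ 8 = 4 remainder 4
4 ÷ 8 = 0 remainder 4
Reading remainders bottom-up:
= 0o44015


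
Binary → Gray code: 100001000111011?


Binary: 100001000111011
Gray code: G = B XOR (B >> 1)
B >> 1 = 010000100011101
100001000111011 XOR 010000100011101:
  1 XOR 0 = 1
  0 XOR 1 = 1
  0 XOR 0 = 0
  0 XOR 0 = 0
  0 XOR 0 = 0
  1 XOR 0 = 1
  0 XOR 1 = 1
  0 XOR 0 = 0
  0 XOR 0 = 0
  1 XOR 0 = 1
  1 XOR 1 = 0
  1 XOR 1 = 0
  0 XOR 1 = 1
  1 XOR 0 = 1
  1 XOR 1 = 0
= 110001100100110


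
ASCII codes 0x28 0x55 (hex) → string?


Codes (hex): 0x28 0x55
Per-code ASCII lookup:
  0x28 = 40  (special character) → '('
  0x55 = 85  (range 65-90: uppercase, 85 - 65 = 20) → 'U'
= '(U'


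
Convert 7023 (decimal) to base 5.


Divide by 5 repeatedly:
7023 ÷ 5 = 1404 remainder 3
1404 ÷ 5 = 280 remainder 4
280 ÷ 5 = 56 remainder 0
56 ÷ 5 = 11 remainder 1
11 ÷ 5 = 2 remainder 1
2 ÷ 5 = 0 remainder 2
Reading remainders bottom-up:
= 211043


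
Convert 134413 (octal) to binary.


Each octal digit → 3 binary bits:
  1 = 001
  3 = 011
  4 = 100
  4 = 100
  1 = 001
  3 = 011
Concatenate: 001 011 100 100 001 011
= 001011100100001011


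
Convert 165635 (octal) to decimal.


Positional values:
Position 0: 5 × 8^0 = 5
Position 1: 3 × 8^1 = 24
Position 2: 6 × 8^2 = 384
Position 3: 5 × 8^3 = 2560
Position 4: 6 × 8^4 = 24576
Position 5: 1 × 8^5 = 32768
Sum = 5 + 24 + 384 + 2560 + 24576 + 32768
= 60317


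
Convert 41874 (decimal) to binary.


Divide by 2 repeatedly:
41874 ÷ 2 = 20937 remainder 0
20937 ÷ 2 = 10468 remainder 1
10468 ÷ 2 = 5234 remainder 0
5234 ÷ 2 = 2617 remainder 0
2617 ÷ 2 = 1308 remainder 1
1308 ÷ 2 = 654 remainder 0
654 ÷ 2 = 327 remainder 0
327 ÷ 2 = 163 remainder 1
163 ÷ 2 = 81 remainder 1
81 ÷ 2 = 40 remainder 1
40 ÷ 2 = 20 remainder 0
20 ÷ 2 = 10 remainder 0
10 ÷ 2 = 5 remainder 0
5 ÷ 2 = 2 remainder 1
2 ÷ 2 = 1 remainder 0
1 ÷ 2 = 0 remainder 1
Reading remainders bottom-up:
= 1010001110010010


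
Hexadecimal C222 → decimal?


Positional values:
Position 0: 2 × 16^0 = 2 × 1 = 2
Position 1: 2 × 16^1 = 2 × 16 = 32
Position 2: 2 × 16^2 = 2 × 256 = 512
Position 3: C × 16^3 = 12 × 4096 = 49152
Sum = 2 + 32 + 512 + 49152
= 49698


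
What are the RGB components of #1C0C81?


Hex: #1C0C81
R = 1C₁₆ = 28
G = 0C₁₆ = 12
B = 81₁₆ = 129
= RGB(28, 12, 129)


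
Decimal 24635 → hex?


Divide by 16 repeatedly:
24635 ÷ 16 = 1539 remainder 11 (B)
1539 ÷ 16 = 96 remainder 3 (3)
96 ÷ 16 = 6 remainder 0 (0)
6 ÷ 16 = 0 remainder 6 (6)
Reading remainders bottom-up:
= 0x603B


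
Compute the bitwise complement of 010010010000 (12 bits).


Original: 010010010000
Invert all bits:
  bit 0: 0 → 1
  bit 1: 1 → 0
  bit 2: 0 → 1
  bit 3: 0 → 1
  bit 4: 1 → 0
  bit 5: 0 → 1
  bit 6: 0 → 1
  bit 7: 1 → 0
  bit 8: 0 → 1
  bit 9: 0 → 1
  bit 10: 0 → 1
  bit 11: 0 → 1
= 101101101111


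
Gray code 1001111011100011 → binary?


Gray code: 1001111011100011
MSB stays the same: 1
Each subsequent bit = prev_binary XOR current_gray:
  B[1] = 1 XOR 0 = 1
  B[2] = 1 XOR 0 = 1
  B[3] = 1 XOR 1 = 0
  B[4] = 0 XOR 1 = 1
  B[5] = 1 XOR 1 = 0
  B[6] = 0 XOR 1 = 1
  B[7] = 1 XOR 0 = 1
  B[8] = 1 XOR 1 = 0
  B[9] = 0 XOR 1 = 1
  B[10] = 1 XOR 1 = 0
  B[11] = 0 XOR 0 = 0
  B[12] = 0 XOR 0 = 0
  B[13] = 0 XOR 0 = 0
  B[14] = 0 XOR 1 = 1
  B[15] = 1 XOR 1 = 0
= 1110101101000010 (60226 decimal)


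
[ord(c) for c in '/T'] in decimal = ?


String: '/T'  (2 characters)
Per-character ASCII lookup:
  '/': special character: '/' = 47
  'T': uppercase starts at 65: 'T' = 65 + 19 = 84
= 47 84


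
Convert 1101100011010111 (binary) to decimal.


Positional values:
Bit 0: 1 × 2^0 = 1
Bit 1: 1 × 2^1 = 2
Bit 2: 1 × 2^2 = 4
Bit 4: 1 × 2^4 = 16
Bit 6: 1 × 2^6 = 64
Bit 7: 1 × 2^7 = 128
Bit 11: 1 × 2^11 = 2048
Bit 12: 1 × 2^12 = 4096
Bit 14: 1 × 2^14 = 16384
Bit 15: 1 × 2^15 = 32768
Sum = 1 + 2 + 4 + 16 + 64 + 128 + 2048 + 4096 + 16384 + 32768
= 55511


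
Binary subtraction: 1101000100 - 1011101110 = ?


Align and subtract column by column (LSB to MSB, borrowing when needed):
  1101000100
- 1011101110
  ----------
  col 0: (0 - 0 borrow-in) - 0 → 0 - 0 = 0, borrow out 0
  col 1: (0 - 0 borrow-in) - 1 → borrow from next column: (0+2) - 1 = 1, borrow out 1
  col 2: (1 - 1 borrow-in) - 1 → borrow from next column: (0+2) - 1 = 1, borrow out 1
  col 3: (0 - 1 borrow-in) - 1 → borrow from next column: (-1+2) - 1 = 0, borrow out 1
  col 4: (0 - 1 borrow-in) - 0 → borrow from next column: (-1+2) - 0 = 1, borrow out 1
  col 5: (0 - 1 borrow-in) - 1 → borrow from next column: (-1+2) - 1 = 0, borrow out 1
  col 6: (1 - 1 borrow-in) - 1 → borrow from next column: (0+2) - 1 = 1, borrow out 1
  col 7: (0 - 1 borrow-in) - 1 → borrow from next column: (-1+2) - 1 = 0, borrow out 1
  col 8: (1 - 1 borrow-in) - 0 → 0 - 0 = 0, borrow out 0
  col 9: (1 - 0 borrow-in) - 1 → 1 - 1 = 0, borrow out 0
Reading bits MSB→LSB: 0001010110
Strip leading zeros: 1010110
= 1010110


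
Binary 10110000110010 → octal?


Group into 3-bit groups: 010110000110010
  010 = 2
  110 = 6
  000 = 0
  110 = 6
  010 = 2
= 0o26062


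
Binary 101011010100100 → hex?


Group into 4-bit nibbles: 0101011010100100
  0101 = 5
  0110 = 6
  1010 = A
  0100 = 4
= 0x56A4


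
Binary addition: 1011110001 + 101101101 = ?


Align and add column by column (LSB to MSB, carry propagating):
  01011110001
+ 00101101101
  -----------
  col 0: 1 + 1 + 0 (carry in) = 2 → bit 0, carry out 1
  col 1: 0 + 0 + 1 (carry in) = 1 → bit 1, carry out 0
  col 2: 0 + 1 + 0 (carry in) = 1 → bit 1, carry out 0
  col 3: 0 + 1 + 0 (carry in) = 1 → bit 1, carry out 0
  col 4: 1 + 0 + 0 (carry in) = 1 → bit 1, carry out 0
  col 5: 1 + 1 + 0 (carry in) = 2 → bit 0, carry out 1
  col 6: 1 + 1 + 1 (carry in) = 3 → bit 1, carry out 1
  col 7: 1 + 0 + 1 (carry in) = 2 → bit 0, carry out 1
  col 8: 0 + 1 + 1 (carry in) = 2 → bit 0, carry out 1
  col 9: 1 + 0 + 1 (carry in) = 2 → bit 0, carry out 1
  col 10: 0 + 0 + 1 (carry in) = 1 → bit 1, carry out 0
Reading bits MSB→LSB: 10001011110
Strip leading zeros: 10001011110
= 10001011110


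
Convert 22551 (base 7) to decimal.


Positional values (base 7):
  1 × 7^0 = 1 × 1 = 1
  5 × 7^1 = 5 × 7 = 35
  5 × 7^2 = 5 × 49 = 245
  2 × 7^3 = 2 × 343 = 686
  2 × 7^4 = 2 × 2401 = 4802
Sum = 1 + 35 + 245 + 686 + 4802
= 5769


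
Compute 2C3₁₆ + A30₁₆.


Align and add column by column (LSB to MSB, each column mod 16 with carry):
  02C3
+ 0A30
  ----
  col 0: 3(3) + 0(0) + 0 (carry in) = 3 → 3(3), carry out 0
  col 1: C(12) + 3(3) + 0 (carry in) = 15 → F(15), carry out 0
  col 2: 2(2) + A(10) + 0 (carry in) = 12 → C(12), carry out 0
  col 3: 0(0) + 0(0) + 0 (carry in) = 0 → 0(0), carry out 0
Reading digits MSB→LSB: 0CF3
Strip leading zeros: CF3
= 0xCF3


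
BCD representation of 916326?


Each digit → 4-bit binary:
  9 → 1001
  1 → 0001
  6 → 0110
  3 → 0011
  2 → 0010
  6 → 0110
= 1001 0001 0110 0011 0010 0110


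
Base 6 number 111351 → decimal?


Positional values (base 6):
  1 × 6^0 = 1 × 1 = 1
  5 × 6^1 = 5 × 6 = 30
  3 × 6^2 = 3 × 36 = 108
  1 × 6^3 = 1 × 216 = 216
  1 × 6^4 = 1 × 1296 = 1296
  1 × 6^5 = 1 × 7776 = 7776
Sum = 1 + 30 + 108 + 216 + 1296 + 7776
= 9427


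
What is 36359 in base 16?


Divide by 16 repeatedly:
36359 ÷ 16 = 2272 remainder 7 (7)
2272 ÷ 16 = 142 remainder 0 (0)
142 ÷ 16 = 8 remainder 14 (E)
8 ÷ 16 = 0 remainder 8 (8)
Reading remainders bottom-up:
= 0x8E07


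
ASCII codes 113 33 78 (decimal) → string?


Codes (decimal): 113 33 78
Per-code ASCII lookup:
  113  (range 97-122: lowercase, 113 - 97 = 16) → 'q'
  33  (special character) → '!'
  78  (range 65-90: uppercase, 78 - 65 = 13) → 'N'
= 'q!N'


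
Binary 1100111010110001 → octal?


Group into 3-bit groups: 001100111010110001
  001 = 1
  100 = 4
  111 = 7
  010 = 2
  110 = 6
  001 = 1
= 0o147261


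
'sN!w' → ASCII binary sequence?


String: 'sN!w'  (4 characters)
Per-character ASCII lookup:
  's': lowercase starts at 97: 's' = 97 + 18 = 115 → 1110011
  'N': uppercase starts at 65: 'N' = 65 + 13 = 78 → 1001110
  '!': special character: '!' = 33 → 100001
  'w': lowercase starts at 97: 'w' = 97 + 22 = 119 → 1110111
= 1110011 1001110 100001 1110111


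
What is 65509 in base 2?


Divide by 2 repeatedly:
65509 ÷ 2 = 32754 remainder 1
32754 ÷ 2 = 16377 remainder 0
16377 ÷ 2 = 8188 remainder 1
8188 ÷ 2 = 4094 remainder 0
4094 ÷ 2 = 2047 remainder 0
2047 ÷ 2 = 1023 remainder 1
1023 ÷ 2 = 511 remainder 1
511 ÷ 2 = 255 remainder 1
255 ÷ 2 = 127 remainder 1
127 ÷ 2 = 63 remainder 1
63 ÷ 2 = 31 remainder 1
31 ÷ 2 = 15 remainder 1
15 ÷ 2 = 7 remainder 1
7 ÷ 2 = 3 remainder 1
3 ÷ 2 = 1 remainder 1
1 ÷ 2 = 0 remainder 1
Reading remainders bottom-up:
= 1111111111100101


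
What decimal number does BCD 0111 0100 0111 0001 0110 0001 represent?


Each 4-bit group → digit:
  0111 → 7
  0100 → 4
  0111 → 7
  0001 → 1
  0110 → 6
  0001 → 1
= 747161


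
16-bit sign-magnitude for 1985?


Sign bit: 0 (positive)
Magnitude: 1985 = 000011111000001
= 0000011111000001


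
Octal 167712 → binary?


Each octal digit → 3 binary bits:
  1 = 001
  6 = 110
  7 = 111
  7 = 111
  1 = 001
  2 = 010
Concatenate: 001 110 111 111 001 010
= 001110111111001010


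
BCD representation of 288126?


Each digit → 4-bit binary:
  2 → 0010
  8 → 1000
  8 → 1000
  1 → 0001
  2 → 0010
  6 → 0110
= 0010 1000 1000 0001 0010 0110


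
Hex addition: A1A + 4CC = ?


Align and add column by column (LSB to MSB, each column mod 16 with carry):
  0A1A
+ 04CC
  ----
  col 0: A(10) + C(12) + 0 (carry in) = 22 → 6(6), carry out 1
  col 1: 1(1) + C(12) + 1 (carry in) = 14 → E(14), carry out 0
  col 2: A(10) + 4(4) + 0 (carry in) = 14 → E(14), carry out 0
  col 3: 0(0) + 0(0) + 0 (carry in) = 0 → 0(0), carry out 0
Reading digits MSB→LSB: 0EE6
Strip leading zeros: EE6
= 0xEE6


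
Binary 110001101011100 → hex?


Group into 4-bit nibbles: 0110001101011100
  0110 = 6
  0011 = 3
  0101 = 5
  1100 = C
= 0x635C


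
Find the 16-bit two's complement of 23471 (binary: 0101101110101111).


Original: 0101101110101111
Step 1 - Invert all bits: 1010010001010000
Step 2 - Add 1: 1010010001010000 + 1
= 1010010001010001 (represents -23471)


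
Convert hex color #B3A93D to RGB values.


Hex: #B3A93D
R = B3₁₆ = 179
G = A9₁₆ = 169
B = 3D₁₆ = 61
= RGB(179, 169, 61)


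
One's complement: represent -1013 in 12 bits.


Original: 001111110101
Invert all bits:
  bit 0: 0 → 1
  bit 1: 0 → 1
  bit 2: 1 → 0
  bit 3: 1 → 0
  bit 4: 1 → 0
  bit 5: 1 → 0
  bit 6: 1 → 0
  bit 7: 1 → 0
  bit 8: 0 → 1
  bit 9: 1 → 0
  bit 10: 0 → 1
  bit 11: 1 → 0
= 110000001010


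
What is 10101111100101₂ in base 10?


Positional values:
Bit 0: 1 × 2^0 = 1
Bit 2: 1 × 2^2 = 4
Bit 5: 1 × 2^5 = 32
Bit 6: 1 × 2^6 = 64
Bit 7: 1 × 2^7 = 128
Bit 8: 1 × 2^8 = 256
Bit 9: 1 × 2^9 = 512
Bit 11: 1 × 2^11 = 2048
Bit 13: 1 × 2^13 = 8192
Sum = 1 + 4 + 32 + 64 + 128 + 256 + 512 + 2048 + 8192
= 11237


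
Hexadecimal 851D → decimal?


Positional values:
Position 0: D × 16^0 = 13 × 1 = 13
Position 1: 1 × 16^1 = 1 × 16 = 16
Position 2: 5 × 16^2 = 5 × 256 = 1280
Position 3: 8 × 16^3 = 8 × 4096 = 32768
Sum = 13 + 16 + 1280 + 32768
= 34077


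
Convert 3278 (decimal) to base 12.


Divide by 12 repeatedly:
3278 ÷ 12 = 273 remainder 2
273 ÷ 12 = 22 remainder 9
22 ÷ 12 = 1 remainder 10
1 ÷ 12 = 0 remainder 1
Reading remainders bottom-up:
= 1A92


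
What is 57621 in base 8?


Divide by 8 repeatedly:
57621 ÷ 8 = 7202 remainder 5
7202 ÷ 8 = 900 remainder 2
900 ÷ 8 = 112 remainder 4
112 ÷ 8 = 14 remainder 0
14 ÷ 8 = 1 remainder 6
1 ÷ 8 = 0 remainder 1
Reading remainders bottom-up:
= 0o160425


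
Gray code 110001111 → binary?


Gray code: 110001111
MSB stays the same: 1
Each subsequent bit = prev_binary XOR current_gray:
  B[1] = 1 XOR 1 = 0
  B[2] = 0 XOR 0 = 0
  B[3] = 0 XOR 0 = 0
  B[4] = 0 XOR 0 = 0
  B[5] = 0 XOR 1 = 1
  B[6] = 1 XOR 1 = 0
  B[7] = 0 XOR 1 = 1
  B[8] = 1 XOR 1 = 0
= 100001010 (266 decimal)


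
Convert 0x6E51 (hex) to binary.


Each hex digit → 4 binary bits:
  6 = 0110
  E = 1110
  5 = 0101
  1 = 0001
Concatenate: 0110 1110 0101 0001
= 0110111001010001


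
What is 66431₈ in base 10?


Positional values:
Position 0: 1 × 8^0 = 1
Position 1: 3 × 8^1 = 24
Position 2: 4 × 8^2 = 256
Position 3: 6 × 8^3 = 3072
Position 4: 6 × 8^4 = 24576
Sum = 1 + 24 + 256 + 3072 + 24576
= 27929


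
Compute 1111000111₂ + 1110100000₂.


Align and add column by column (LSB to MSB, carry propagating):
  01111000111
+ 01110100000
  -----------
  col 0: 1 + 0 + 0 (carry in) = 1 → bit 1, carry out 0
  col 1: 1 + 0 + 0 (carry in) = 1 → bit 1, carry out 0
  col 2: 1 + 0 + 0 (carry in) = 1 → bit 1, carry out 0
  col 3: 0 + 0 + 0 (carry in) = 0 → bit 0, carry out 0
  col 4: 0 + 0 + 0 (carry in) = 0 → bit 0, carry out 0
  col 5: 0 + 1 + 0 (carry in) = 1 → bit 1, carry out 0
  col 6: 1 + 0 + 0 (carry in) = 1 → bit 1, carry out 0
  col 7: 1 + 1 + 0 (carry in) = 2 → bit 0, carry out 1
  col 8: 1 + 1 + 1 (carry in) = 3 → bit 1, carry out 1
  col 9: 1 + 1 + 1 (carry in) = 3 → bit 1, carry out 1
  col 10: 0 + 0 + 1 (carry in) = 1 → bit 1, carry out 0
Reading bits MSB→LSB: 11101100111
Strip leading zeros: 11101100111
= 11101100111


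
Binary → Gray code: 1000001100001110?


Binary: 1000001100001110
Gray code: G = B XOR (B >> 1)
B >> 1 = 0100000110000111
1000001100001110 XOR 0100000110000111:
  1 XOR 0 = 1
  0 XOR 1 = 1
  0 XOR 0 = 0
  0 XOR 0 = 0
  0 XOR 0 = 0
  0 XOR 0 = 0
  1 XOR 0 = 1
  1 XOR 1 = 0
  0 XOR 1 = 1
  0 XOR 0 = 0
  0 XOR 0 = 0
  0 XOR 0 = 0
  1 XOR 0 = 1
  1 XOR 1 = 0
  1 XOR 1 = 0
  0 XOR 1 = 1
= 1100001010001001


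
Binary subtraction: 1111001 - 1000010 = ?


Align and subtract column by column (LSB to MSB, borrowing when needed):
  1111001
- 1000010
  -------
  col 0: (1 - 0 borrow-in) - 0 → 1 - 0 = 1, borrow out 0
  col 1: (0 - 0 borrow-in) - 1 → borrow from next column: (0+2) - 1 = 1, borrow out 1
  col 2: (0 - 1 borrow-in) - 0 → borrow from next column: (-1+2) - 0 = 1, borrow out 1
  col 3: (1 - 1 borrow-in) - 0 → 0 - 0 = 0, borrow out 0
  col 4: (1 - 0 borrow-in) - 0 → 1 - 0 = 1, borrow out 0
  col 5: (1 - 0 borrow-in) - 0 → 1 - 0 = 1, borrow out 0
  col 6: (1 - 0 borrow-in) - 1 → 1 - 1 = 0, borrow out 0
Reading bits MSB→LSB: 0110111
Strip leading zeros: 110111
= 110111


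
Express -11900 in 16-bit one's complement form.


Original: 0010111001111100
Invert all bits:
  bit 0: 0 → 1
  bit 1: 0 → 1
  bit 2: 1 → 0
  bit 3: 0 → 1
  bit 4: 1 → 0
  bit 5: 1 → 0
  bit 6: 1 → 0
  bit 7: 0 → 1
  bit 8: 0 → 1
  bit 9: 1 → 0
  bit 10: 1 → 0
  bit 11: 1 → 0
  bit 12: 1 → 0
  bit 13: 1 → 0
  bit 14: 0 → 1
  bit 15: 0 → 1
= 1101000110000011


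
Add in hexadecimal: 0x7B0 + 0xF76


Align and add column by column (LSB to MSB, each column mod 16 with carry):
  07B0
+ 0F76
  ----
  col 0: 0(0) + 6(6) + 0 (carry in) = 6 → 6(6), carry out 0
  col 1: B(11) + 7(7) + 0 (carry in) = 18 → 2(2), carry out 1
  col 2: 7(7) + F(15) + 1 (carry in) = 23 → 7(7), carry out 1
  col 3: 0(0) + 0(0) + 1 (carry in) = 1 → 1(1), carry out 0
Reading digits MSB→LSB: 1726
Strip leading zeros: 1726
= 0x1726


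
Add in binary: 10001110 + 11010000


Align and add column by column (LSB to MSB, carry propagating):
  010001110
+ 011010000
  ---------
  col 0: 0 + 0 + 0 (carry in) = 0 → bit 0, carry out 0
  col 1: 1 + 0 + 0 (carry in) = 1 → bit 1, carry out 0
  col 2: 1 + 0 + 0 (carry in) = 1 → bit 1, carry out 0
  col 3: 1 + 0 + 0 (carry in) = 1 → bit 1, carry out 0
  col 4: 0 + 1 + 0 (carry in) = 1 → bit 1, carry out 0
  col 5: 0 + 0 + 0 (carry in) = 0 → bit 0, carry out 0
  col 6: 0 + 1 + 0 (carry in) = 1 → bit 1, carry out 0
  col 7: 1 + 1 + 0 (carry in) = 2 → bit 0, carry out 1
  col 8: 0 + 0 + 1 (carry in) = 1 → bit 1, carry out 0
Reading bits MSB→LSB: 101011110
Strip leading zeros: 101011110
= 101011110


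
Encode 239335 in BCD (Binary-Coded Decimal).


Each digit → 4-bit binary:
  2 → 0010
  3 → 0011
  9 → 1001
  3 → 0011
  3 → 0011
  5 → 0101
= 0010 0011 1001 0011 0011 0101


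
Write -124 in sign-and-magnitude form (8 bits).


Sign bit: 1 (negative)
Magnitude: 124 = 1111100
= 11111100


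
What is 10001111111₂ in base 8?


Group into 3-bit groups: 010001111111
  010 = 2
  001 = 1
  111 = 7
  111 = 7
= 0o2177


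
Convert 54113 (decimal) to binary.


Divide by 2 repeatedly:
54113 ÷ 2 = 27056 remainder 1
27056 ÷ 2 = 13528 remainder 0
13528 ÷ 2 = 6764 remainder 0
6764 ÷ 2 = 3382 remainder 0
3382 ÷ 2 = 1691 remainder 0
1691 ÷ 2 = 845 remainder 1
845 ÷ 2 = 422 remainder 1
422 ÷ 2 = 211 remainder 0
211 ÷ 2 = 105 remainder 1
105 ÷ 2 = 52 remainder 1
52 ÷ 2 = 26 remainder 0
26 ÷ 2 = 13 remainder 0
13 ÷ 2 = 6 remainder 1
6 ÷ 2 = 3 remainder 0
3 ÷ 2 = 1 remainder 1
1 ÷ 2 = 0 remainder 1
Reading remainders bottom-up:
= 1101001101100001


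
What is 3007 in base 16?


Divide by 16 repeatedly:
3007 ÷ 16 = 187 remainder 15 (F)
187 ÷ 16 = 11 remainder 11 (B)
11 ÷ 16 = 0 remainder 11 (B)
Reading remainders bottom-up:
= 0xBBF


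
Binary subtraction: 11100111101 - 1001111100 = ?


Align and subtract column by column (LSB to MSB, borrowing when needed):
  11100111101
- 01001111100
  -----------
  col 0: (1 - 0 borrow-in) - 0 → 1 - 0 = 1, borrow out 0
  col 1: (0 - 0 borrow-in) - 0 → 0 - 0 = 0, borrow out 0
  col 2: (1 - 0 borrow-in) - 1 → 1 - 1 = 0, borrow out 0
  col 3: (1 - 0 borrow-in) - 1 → 1 - 1 = 0, borrow out 0
  col 4: (1 - 0 borrow-in) - 1 → 1 - 1 = 0, borrow out 0
  col 5: (1 - 0 borrow-in) - 1 → 1 - 1 = 0, borrow out 0
  col 6: (0 - 0 borrow-in) - 1 → borrow from next column: (0+2) - 1 = 1, borrow out 1
  col 7: (0 - 1 borrow-in) - 0 → borrow from next column: (-1+2) - 0 = 1, borrow out 1
  col 8: (1 - 1 borrow-in) - 0 → 0 - 0 = 0, borrow out 0
  col 9: (1 - 0 borrow-in) - 1 → 1 - 1 = 0, borrow out 0
  col 10: (1 - 0 borrow-in) - 0 → 1 - 0 = 1, borrow out 0
Reading bits MSB→LSB: 10011000001
Strip leading zeros: 10011000001
= 10011000001


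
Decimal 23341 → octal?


Divide by 8 repeatedly:
23341 ÷ 8 = 2917 remainder 5
2917 ÷ 8 = 364 remainder 5
364 ÷ 8 = 45 remainder 4
45 ÷ 8 = 5 remainder 5
5 ÷ 8 = 0 remainder 5
Reading remainders bottom-up:
= 0o55455


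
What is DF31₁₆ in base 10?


Positional values:
Position 0: 1 × 16^0 = 1 × 1 = 1
Position 1: 3 × 16^1 = 3 × 16 = 48
Position 2: F × 16^2 = 15 × 256 = 3840
Position 3: D × 16^3 = 13 × 4096 = 53248
Sum = 1 + 48 + 3840 + 53248
= 57137


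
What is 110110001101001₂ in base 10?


Positional values:
Bit 0: 1 × 2^0 = 1
Bit 3: 1 × 2^3 = 8
Bit 5: 1 × 2^5 = 32
Bit 6: 1 × 2^6 = 64
Bit 10: 1 × 2^10 = 1024
Bit 11: 1 × 2^11 = 2048
Bit 13: 1 × 2^13 = 8192
Bit 14: 1 × 2^14 = 16384
Sum = 1 + 8 + 32 + 64 + 1024 + 2048 + 8192 + 16384
= 27753


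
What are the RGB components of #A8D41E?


Hex: #A8D41E
R = A8₁₆ = 168
G = D4₁₆ = 212
B = 1E₁₆ = 30
= RGB(168, 212, 30)


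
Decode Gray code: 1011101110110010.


Gray code: 1011101110110010
MSB stays the same: 1
Each subsequent bit = prev_binary XOR current_gray:
  B[1] = 1 XOR 0 = 1
  B[2] = 1 XOR 1 = 0
  B[3] = 0 XOR 1 = 1
  B[4] = 1 XOR 1 = 0
  B[5] = 0 XOR 0 = 0
  B[6] = 0 XOR 1 = 1
  B[7] = 1 XOR 1 = 0
  B[8] = 0 XOR 1 = 1
  B[9] = 1 XOR 0 = 1
  B[10] = 1 XOR 1 = 0
  B[11] = 0 XOR 1 = 1
  B[12] = 1 XOR 0 = 1
  B[13] = 1 XOR 0 = 1
  B[14] = 1 XOR 1 = 0
  B[15] = 0 XOR 0 = 0
= 1101001011011100 (53980 decimal)


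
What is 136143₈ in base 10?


Positional values:
Position 0: 3 × 8^0 = 3
Position 1: 4 × 8^1 = 32
Position 2: 1 × 8^2 = 64
Position 3: 6 × 8^3 = 3072
Position 4: 3 × 8^4 = 12288
Position 5: 1 × 8^5 = 32768
Sum = 3 + 32 + 64 + 3072 + 12288 + 32768
= 48227


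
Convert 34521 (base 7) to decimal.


Positional values (base 7):
  1 × 7^0 = 1 × 1 = 1
  2 × 7^1 = 2 × 7 = 14
  5 × 7^2 = 5 × 49 = 245
  4 × 7^3 = 4 × 343 = 1372
  3 × 7^4 = 3 × 2401 = 7203
Sum = 1 + 14 + 245 + 1372 + 7203
= 8835


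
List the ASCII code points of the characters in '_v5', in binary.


String: '_v5'  (3 characters)
Per-character ASCII lookup:
  '_': special character: '_' = 95 → 1011111
  'v': lowercase starts at 97: 'v' = 97 + 21 = 118 → 1110110
  '5': digits start at 48: '5' = 48 + 5 = 53 → 110101
= 1011111 1110110 110101


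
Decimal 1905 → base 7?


Divide by 7 repeatedly:
1905 ÷ 7 = 272 remainder 1
272 ÷ 7 = 38 remainder 6
38 ÷ 7 = 5 remainder 3
5 ÷ 7 = 0 remainder 5
Reading remainders bottom-up:
= 5361


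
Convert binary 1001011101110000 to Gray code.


Binary: 1001011101110000
Gray code: G = B XOR (B >> 1)
B >> 1 = 0100101110111000
1001011101110000 XOR 0100101110111000:
  1 XOR 0 = 1
  0 XOR 1 = 1
  0 XOR 0 = 0
  1 XOR 0 = 1
  0 XOR 1 = 1
  1 XOR 0 = 1
  1 XOR 1 = 0
  1 XOR 1 = 0
  0 XOR 1 = 1
  1 XOR 0 = 1
  1 XOR 1 = 0
  1 XOR 1 = 0
  0 XOR 1 = 1
  0 XOR 0 = 0
  0 XOR 0 = 0
  0 XOR 0 = 0
= 1101110011001000


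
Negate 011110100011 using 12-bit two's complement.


Original: 011110100011
Step 1 - Invert all bits: 100001011100
Step 2 - Add 1: 100001011100 + 1
= 100001011101 (represents -1955)
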